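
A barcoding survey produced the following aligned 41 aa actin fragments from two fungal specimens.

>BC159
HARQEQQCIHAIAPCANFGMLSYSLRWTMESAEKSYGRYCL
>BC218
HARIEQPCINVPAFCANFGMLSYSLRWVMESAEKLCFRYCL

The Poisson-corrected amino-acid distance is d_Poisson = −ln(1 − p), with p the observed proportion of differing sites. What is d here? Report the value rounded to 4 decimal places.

The sequences differ at positions 4 (Q/I), 7 (Q/P), 10 (H/N), 11 (A/V), 12 (I/P), 14 (P/F), 28 (T/V), 35 (S/L), 36 (Y/C), 37 (G/F).
p = 10/41 = 0.243902.
d = −ln(1 − 0.243902) = −ln(0.756098) = 0.2796.

0.2796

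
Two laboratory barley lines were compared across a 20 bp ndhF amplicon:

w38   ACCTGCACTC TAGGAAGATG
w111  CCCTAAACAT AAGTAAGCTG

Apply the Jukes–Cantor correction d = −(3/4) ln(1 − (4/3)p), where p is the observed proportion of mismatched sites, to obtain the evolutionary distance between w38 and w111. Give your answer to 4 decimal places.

Mismatches occur at site 1 (A↔C), site 5 (G↔A), site 6 (C↔A), site 9 (T↔A), site 10 (C↔T), site 11 (T↔A), site 14 (G↔T), site 18 (A↔C).
p = 8/20 = 0.400000.
d = −0.75 · ln(1 − (4/3)·0.400000) = −0.75 · ln(0.466667) = −0.75 · (-0.762139) = 0.5716.

0.5716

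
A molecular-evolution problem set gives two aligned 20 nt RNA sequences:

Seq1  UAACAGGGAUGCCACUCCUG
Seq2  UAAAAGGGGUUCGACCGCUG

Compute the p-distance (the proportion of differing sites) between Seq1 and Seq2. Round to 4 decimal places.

0.3000

Mismatches occur at site 4 (C/A), site 9 (A/G), site 11 (G/U), site 13 (C/G), site 16 (U/C), site 17 (C/G).
There are 6 differences over 20 sites, so p = 6/20 = 0.3000.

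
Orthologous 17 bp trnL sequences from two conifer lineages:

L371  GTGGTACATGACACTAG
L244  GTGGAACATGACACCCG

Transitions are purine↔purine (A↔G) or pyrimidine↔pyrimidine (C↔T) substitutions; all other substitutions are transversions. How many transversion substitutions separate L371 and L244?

2

Differing sites — 5:T/A (Tv); 15:T/C (Ti); 16:A/C (Tv).
Of the 3 differences, 1 transition and 2 transversions, so the answer is 2.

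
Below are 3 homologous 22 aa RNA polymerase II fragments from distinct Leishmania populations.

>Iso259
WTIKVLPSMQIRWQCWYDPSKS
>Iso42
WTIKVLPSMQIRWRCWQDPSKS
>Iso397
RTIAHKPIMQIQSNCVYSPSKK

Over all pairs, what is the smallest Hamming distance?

Pairwise Hamming distances:
  Iso259 vs Iso42: 2
  Iso259 vs Iso397: 11
  Iso42 vs Iso397: 12
The smallest is 2, between Iso259 and Iso42.

2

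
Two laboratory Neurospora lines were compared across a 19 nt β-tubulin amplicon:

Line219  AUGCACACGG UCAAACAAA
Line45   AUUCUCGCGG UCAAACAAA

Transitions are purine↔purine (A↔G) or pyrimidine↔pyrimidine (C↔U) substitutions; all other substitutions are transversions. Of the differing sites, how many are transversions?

Differing sites — 3:G/U (Tv); 5:A/U (Tv); 7:A/G (Ti).
Of the 3 differences, 1 transition and 2 transversions, so the answer is 2.

2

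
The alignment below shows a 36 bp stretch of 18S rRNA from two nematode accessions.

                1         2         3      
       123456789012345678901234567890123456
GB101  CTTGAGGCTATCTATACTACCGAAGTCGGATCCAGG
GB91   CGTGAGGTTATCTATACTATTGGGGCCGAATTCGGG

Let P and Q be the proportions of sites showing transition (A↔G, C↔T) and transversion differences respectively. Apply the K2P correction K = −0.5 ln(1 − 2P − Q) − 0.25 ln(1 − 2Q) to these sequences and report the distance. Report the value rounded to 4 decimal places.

The sequences differ at positions 2 (T/G, transversion), 8 (C/T, transition), 20 (C/T, transition), 21 (C/T, transition), 23 (A/G, transition), 24 (A/G, transition), 26 (T/C, transition), 29 (G/A, transition), 32 (C/T, transition), 34 (A/G, transition).
Of the 10 differences, 9 transitions and 1 transversion over 36 sites: P = 9/36 = 0.250000, Q = 1/36 = 0.027778.
d = −0.5·ln(0.472222) − 0.25·ln(0.944444) = −0.5·(-0.750306) − 0.25·(-0.057159) = 0.3894.

0.3894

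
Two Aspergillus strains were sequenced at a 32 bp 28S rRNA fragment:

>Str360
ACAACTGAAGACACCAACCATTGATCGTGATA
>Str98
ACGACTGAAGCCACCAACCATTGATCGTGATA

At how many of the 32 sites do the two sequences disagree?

Differing sites — 3:A/G; 11:A/C.
That gives 2 mismatches out of 32 aligned sites, so the Hamming distance is 2.

2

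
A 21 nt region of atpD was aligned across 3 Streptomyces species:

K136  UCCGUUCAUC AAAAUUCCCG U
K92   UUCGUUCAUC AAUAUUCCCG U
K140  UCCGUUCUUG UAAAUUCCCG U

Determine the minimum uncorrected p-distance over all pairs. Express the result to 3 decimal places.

0.095

Pairwise Hamming distances:
  K136 vs K92: 2
  K136 vs K140: 3
  K92 vs K140: 5
The smallest is 2 mismatches, between K136 and K92; p = 2/21 = 0.095.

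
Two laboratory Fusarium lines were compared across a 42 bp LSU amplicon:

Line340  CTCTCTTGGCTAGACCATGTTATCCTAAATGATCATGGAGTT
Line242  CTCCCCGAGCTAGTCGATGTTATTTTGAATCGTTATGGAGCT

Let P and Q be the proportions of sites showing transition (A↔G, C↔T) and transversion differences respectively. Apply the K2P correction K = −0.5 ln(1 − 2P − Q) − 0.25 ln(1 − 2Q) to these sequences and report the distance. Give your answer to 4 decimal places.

0.4238

The sequences differ at positions 4 (T/C, transition), 6 (T/C, transition), 7 (T/G, transversion), 8 (G/A, transition), 14 (A/T, transversion), 16 (C/G, transversion), 24 (C/T, transition), 25 (C/T, transition), 27 (A/G, transition), 31 (G/C, transversion), 32 (A/G, transition), 34 (C/T, transition), 41 (T/C, transition).
Of the 13 differences, 9 transitions and 4 transversions over 42 sites: P = 9/42 = 0.214286, Q = 4/42 = 0.095238.
d = −0.5·ln(0.476190) − 0.25·ln(0.809524) = −0.5·(-0.741938) − 0.25·(-0.211309) = 0.4238.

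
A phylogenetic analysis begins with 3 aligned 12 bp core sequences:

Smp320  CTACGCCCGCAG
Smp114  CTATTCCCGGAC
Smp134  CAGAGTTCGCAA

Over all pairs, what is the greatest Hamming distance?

8

Pairwise Hamming distances:
  Smp320 vs Smp114: 4
  Smp320 vs Smp134: 6
  Smp114 vs Smp134: 8
The largest is 8, between Smp114 and Smp134.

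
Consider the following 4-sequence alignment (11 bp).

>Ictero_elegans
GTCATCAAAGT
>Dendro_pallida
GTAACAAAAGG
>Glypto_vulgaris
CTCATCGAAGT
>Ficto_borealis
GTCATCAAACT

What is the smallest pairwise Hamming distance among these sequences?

Pairwise Hamming distances:
  Ictero_elegans vs Dendro_pallida: 4
  Ictero_elegans vs Glypto_vulgaris: 2
  Ictero_elegans vs Ficto_borealis: 1
  Dendro_pallida vs Glypto_vulgaris: 6
  Dendro_pallida vs Ficto_borealis: 5
  Glypto_vulgaris vs Ficto_borealis: 3
The smallest is 1, between Ictero_elegans and Ficto_borealis.

1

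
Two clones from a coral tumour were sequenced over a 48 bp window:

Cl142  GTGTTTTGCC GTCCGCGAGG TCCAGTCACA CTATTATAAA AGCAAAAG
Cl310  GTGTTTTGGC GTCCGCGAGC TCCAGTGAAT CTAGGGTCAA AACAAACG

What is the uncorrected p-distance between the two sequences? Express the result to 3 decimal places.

Differing sites — 9:C/G; 20:G/C; 27:C/G; 29:C/A; 30:A/T; 34:T/G; 35:T/G; 36:A/G; 38:A/C; 42:G/A; 47:A/C.
There are 11 differences over 48 sites, so p = 11/48 = 0.229.

0.229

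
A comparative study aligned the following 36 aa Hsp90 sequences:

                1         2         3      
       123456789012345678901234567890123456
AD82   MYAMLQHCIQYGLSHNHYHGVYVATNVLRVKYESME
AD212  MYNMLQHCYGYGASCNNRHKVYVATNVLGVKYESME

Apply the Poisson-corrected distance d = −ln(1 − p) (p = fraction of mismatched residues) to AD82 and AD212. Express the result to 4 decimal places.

The sequences differ at positions 3 (A/N), 9 (I/Y), 10 (Q/G), 13 (L/A), 15 (H/C), 17 (H/N), 18 (Y/R), 20 (G/K), 29 (R/G).
p = 9/36 = 0.250000.
d = −ln(1 − 0.250000) = −ln(0.750000) = 0.2877.

0.2877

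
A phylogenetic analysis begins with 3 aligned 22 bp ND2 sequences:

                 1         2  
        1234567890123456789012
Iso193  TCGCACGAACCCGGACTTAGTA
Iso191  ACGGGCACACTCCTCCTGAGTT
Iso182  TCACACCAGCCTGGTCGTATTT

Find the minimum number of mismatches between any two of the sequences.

8

Pairwise Hamming distances:
  Iso193 vs Iso191: 11
  Iso193 vs Iso182: 8
  Iso191 vs Iso182: 15
The smallest is 8, between Iso193 and Iso182.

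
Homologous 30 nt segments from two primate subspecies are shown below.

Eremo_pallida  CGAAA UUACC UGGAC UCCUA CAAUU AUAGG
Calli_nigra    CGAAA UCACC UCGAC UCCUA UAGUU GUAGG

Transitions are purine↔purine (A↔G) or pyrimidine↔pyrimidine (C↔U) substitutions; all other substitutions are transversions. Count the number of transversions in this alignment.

1

The sequences differ at positions 7 (U/C, transition), 12 (G/C, transversion), 21 (C/U, transition), 23 (A/G, transition), 26 (A/G, transition).
Of the 5 differences, 4 transitions and 1 transversion, so the answer is 1.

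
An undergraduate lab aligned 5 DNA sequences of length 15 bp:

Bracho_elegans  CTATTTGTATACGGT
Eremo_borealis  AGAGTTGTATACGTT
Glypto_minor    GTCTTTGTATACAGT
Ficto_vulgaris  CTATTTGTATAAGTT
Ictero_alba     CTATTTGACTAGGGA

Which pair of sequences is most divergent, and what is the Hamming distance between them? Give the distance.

Pairwise Hamming distances:
  Bracho_elegans vs Eremo_borealis: 4
  Bracho_elegans vs Glypto_minor: 3
  Bracho_elegans vs Ficto_vulgaris: 2
  Bracho_elegans vs Ictero_alba: 4
  Eremo_borealis vs Glypto_minor: 6
  Eremo_borealis vs Ficto_vulgaris: 4
  Eremo_borealis vs Ictero_alba: 8
  Glypto_minor vs Ficto_vulgaris: 5
  Glypto_minor vs Ictero_alba: 7
  Ficto_vulgaris vs Ictero_alba: 5
The largest is 8, between Eremo_borealis and Ictero_alba.

8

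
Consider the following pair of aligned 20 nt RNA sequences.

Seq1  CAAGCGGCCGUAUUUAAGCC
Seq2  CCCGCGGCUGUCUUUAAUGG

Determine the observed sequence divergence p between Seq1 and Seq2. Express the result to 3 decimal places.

Mismatches occur at site 2 (A→C), site 3 (A→C), site 9 (C→U), site 12 (A→C), site 18 (G→U), site 19 (C→G), site 20 (C→G).
There are 7 differences over 20 sites, so p = 7/20 = 0.350.

0.350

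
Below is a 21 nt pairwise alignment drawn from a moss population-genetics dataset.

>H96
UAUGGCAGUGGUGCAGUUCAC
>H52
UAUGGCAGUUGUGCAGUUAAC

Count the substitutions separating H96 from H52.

2

The sequences differ at positions 10 (G/U), 19 (C/A).
That gives 2 mismatches out of 21 aligned sites, so the Hamming distance is 2.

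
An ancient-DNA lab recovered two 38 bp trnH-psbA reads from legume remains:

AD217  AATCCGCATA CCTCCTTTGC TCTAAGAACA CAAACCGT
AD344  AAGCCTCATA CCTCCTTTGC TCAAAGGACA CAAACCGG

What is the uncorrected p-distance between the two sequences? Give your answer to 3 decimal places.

The sequences differ at positions 3 (T/G), 6 (G/T), 23 (T/A), 27 (A/G), 38 (T/G).
There are 5 differences over 38 sites, so p = 5/38 = 0.132.

0.132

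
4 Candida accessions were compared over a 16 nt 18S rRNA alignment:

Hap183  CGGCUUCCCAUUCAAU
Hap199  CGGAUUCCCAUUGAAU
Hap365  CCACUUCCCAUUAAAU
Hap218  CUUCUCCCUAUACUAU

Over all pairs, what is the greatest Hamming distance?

Pairwise Hamming distances:
  Hap183 vs Hap199: 2
  Hap183 vs Hap365: 3
  Hap183 vs Hap218: 6
  Hap199 vs Hap365: 4
  Hap199 vs Hap218: 8
  Hap365 vs Hap218: 7
The largest is 8, between Hap199 and Hap218.

8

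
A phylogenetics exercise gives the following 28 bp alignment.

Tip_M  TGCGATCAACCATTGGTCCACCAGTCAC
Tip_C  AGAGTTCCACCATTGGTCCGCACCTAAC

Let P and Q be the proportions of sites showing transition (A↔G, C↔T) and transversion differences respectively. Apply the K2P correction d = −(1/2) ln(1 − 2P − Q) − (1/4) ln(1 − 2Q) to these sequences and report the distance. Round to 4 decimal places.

Mismatches occur at site 1 (T↔A, transversion), site 3 (C↔A, transversion), site 5 (A↔T, transversion), site 8 (A↔C, transversion), site 20 (A↔G, transition), site 22 (C↔A, transversion), site 23 (A↔C, transversion), site 24 (G↔C, transversion), site 26 (C↔A, transversion).
Of the 9 differences, 1 transition and 8 transversions over 28 sites: P = 1/28 = 0.035714, Q = 8/28 = 0.285714.
d = −0.5·ln(0.642858) − 0.25·ln(0.428572) = −0.5·(-0.441831) − 0.25·(-0.847297) = 0.4327.

0.4327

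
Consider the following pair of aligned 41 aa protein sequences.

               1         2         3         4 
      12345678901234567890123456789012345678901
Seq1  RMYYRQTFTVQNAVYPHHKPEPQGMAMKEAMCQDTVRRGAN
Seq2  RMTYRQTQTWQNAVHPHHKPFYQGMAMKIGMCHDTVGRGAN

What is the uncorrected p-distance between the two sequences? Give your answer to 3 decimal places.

0.244

Differing sites — 3:Y/T; 8:F/Q; 10:V/W; 15:Y/H; 21:E/F; 22:P/Y; 29:E/I; 30:A/G; 33:Q/H; 37:R/G.
There are 10 differences over 41 sites, so p = 10/41 = 0.244.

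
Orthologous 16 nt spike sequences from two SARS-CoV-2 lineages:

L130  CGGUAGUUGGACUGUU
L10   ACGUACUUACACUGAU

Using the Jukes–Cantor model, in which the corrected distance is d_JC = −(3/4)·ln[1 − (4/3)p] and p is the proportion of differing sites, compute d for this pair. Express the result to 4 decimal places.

0.5199

Differing sites — 1:C/A; 2:G/C; 6:G/C; 9:G/A; 10:G/C; 15:U/A.
p = 6/16 = 0.375000.
d = −0.75 · ln(1 − (4/3)·0.375000) = −0.75 · ln(0.500000) = −0.75 · (-0.693147) = 0.5199.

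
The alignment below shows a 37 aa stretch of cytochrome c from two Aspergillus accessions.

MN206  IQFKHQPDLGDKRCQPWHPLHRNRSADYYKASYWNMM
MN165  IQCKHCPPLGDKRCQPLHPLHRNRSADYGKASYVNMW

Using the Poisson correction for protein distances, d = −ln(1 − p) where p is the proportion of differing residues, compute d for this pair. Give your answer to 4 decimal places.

Mismatches occur at site 3 (F/C), site 6 (Q/C), site 8 (D/P), site 17 (W/L), site 29 (Y/G), site 34 (W/V), site 37 (M/W).
p = 7/37 = 0.189189.
d = −ln(1 − 0.189189) = −ln(0.810811) = 0.2097.

0.2097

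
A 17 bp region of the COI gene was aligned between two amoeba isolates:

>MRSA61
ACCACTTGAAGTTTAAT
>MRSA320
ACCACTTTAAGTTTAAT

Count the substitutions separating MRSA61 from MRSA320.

1

The sequences differ at position 8 (G/T).
That gives 1 mismatch out of 17 aligned sites, so the Hamming distance is 1.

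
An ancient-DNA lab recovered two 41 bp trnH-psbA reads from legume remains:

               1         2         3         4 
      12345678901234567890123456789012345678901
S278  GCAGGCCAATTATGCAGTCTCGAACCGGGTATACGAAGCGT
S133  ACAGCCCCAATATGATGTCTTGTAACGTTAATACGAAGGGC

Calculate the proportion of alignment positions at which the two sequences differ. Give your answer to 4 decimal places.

Mismatches occur at site 1 (G→A), site 5 (G→C), site 8 (A→C), site 10 (T→A), site 15 (C→A), site 16 (A→T), site 21 (C→T), site 23 (A→T), site 25 (C→A), site 28 (G→T), site 29 (G→T), site 30 (T→A), site 39 (C→G), site 41 (T→C).
There are 14 differences over 41 sites, so p = 14/41 = 0.3415.

0.3415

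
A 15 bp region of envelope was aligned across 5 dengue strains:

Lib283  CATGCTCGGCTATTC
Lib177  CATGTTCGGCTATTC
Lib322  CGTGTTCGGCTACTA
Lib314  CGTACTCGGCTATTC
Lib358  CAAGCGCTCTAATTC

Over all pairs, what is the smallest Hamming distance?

1

Pairwise Hamming distances:
  Lib283 vs Lib177: 1
  Lib283 vs Lib322: 4
  Lib283 vs Lib314: 2
  Lib283 vs Lib358: 6
  Lib177 vs Lib322: 3
  Lib177 vs Lib314: 3
  Lib177 vs Lib358: 7
  Lib322 vs Lib314: 4
  Lib322 vs Lib358: 10
  Lib314 vs Lib358: 8
The smallest is 1, between Lib283 and Lib177.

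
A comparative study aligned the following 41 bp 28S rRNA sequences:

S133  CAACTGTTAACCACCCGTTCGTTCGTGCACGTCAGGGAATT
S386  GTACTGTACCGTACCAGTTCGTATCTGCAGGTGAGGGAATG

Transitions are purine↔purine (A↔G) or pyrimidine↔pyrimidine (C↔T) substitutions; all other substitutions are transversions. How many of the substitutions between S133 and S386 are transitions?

2

Differing sites — 1:C/G (Tv); 2:A/T (Tv); 8:T/A (Tv); 9:A/C (Tv); 10:A/C (Tv); 11:C/G (Tv); 12:C/T (Ti); 16:C/A (Tv); 23:T/A (Tv); 24:C/T (Ti); 25:G/C (Tv); 30:C/G (Tv); 33:C/G (Tv); 41:T/G (Tv).
Of the 14 differences, 2 transitions and 12 transversions, so the answer is 2.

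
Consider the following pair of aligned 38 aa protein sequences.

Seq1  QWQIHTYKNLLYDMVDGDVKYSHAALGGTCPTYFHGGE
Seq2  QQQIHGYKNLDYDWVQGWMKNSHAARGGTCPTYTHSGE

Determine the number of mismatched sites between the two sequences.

11

Mismatches occur at site 2 (W/Q), site 6 (T/G), site 11 (L/D), site 14 (M/W), site 16 (D/Q), site 18 (D/W), site 19 (V/M), site 21 (Y/N), site 26 (L/R), site 34 (F/T), site 36 (G/S).
That gives 11 mismatches out of 38 aligned sites, so the Hamming distance is 11.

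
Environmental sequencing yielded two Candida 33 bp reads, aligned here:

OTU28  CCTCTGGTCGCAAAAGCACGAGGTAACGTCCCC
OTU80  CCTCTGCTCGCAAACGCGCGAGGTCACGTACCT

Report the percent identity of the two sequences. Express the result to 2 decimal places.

81.82%

Mismatches occur at site 7 (G/C), site 15 (A/C), site 18 (A/G), site 25 (A/C), site 30 (C/A), site 33 (C/T).
27 of the 33 sites match, so the percent identity is 27/33 × 100 = 81.82%.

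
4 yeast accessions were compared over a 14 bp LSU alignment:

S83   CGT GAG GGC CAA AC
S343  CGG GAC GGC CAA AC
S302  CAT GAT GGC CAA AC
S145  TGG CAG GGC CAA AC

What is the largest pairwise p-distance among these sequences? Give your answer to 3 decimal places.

Pairwise Hamming distances:
  S83 vs S343: 2
  S83 vs S302: 2
  S83 vs S145: 3
  S343 vs S302: 3
  S343 vs S145: 3
  S302 vs S145: 5
The largest is 5 mismatches, between S302 and S145; p = 5/14 = 0.357.

0.357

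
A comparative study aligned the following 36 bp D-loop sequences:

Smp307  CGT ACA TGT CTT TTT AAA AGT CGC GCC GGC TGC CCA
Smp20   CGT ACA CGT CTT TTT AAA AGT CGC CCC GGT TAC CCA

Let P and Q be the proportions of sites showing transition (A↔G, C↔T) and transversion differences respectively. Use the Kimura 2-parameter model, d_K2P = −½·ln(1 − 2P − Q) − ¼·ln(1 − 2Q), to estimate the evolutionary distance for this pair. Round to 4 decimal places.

0.1224

Differing sites — 7:T/C (Ti); 25:G/C (Tv); 30:C/T (Ti); 32:G/A (Ti).
Of the 4 differences, 3 transitions and 1 transversion over 36 sites: P = 3/36 = 0.083333, Q = 1/36 = 0.027778.
d = −0.5·ln(0.805556) − 0.25·ln(0.944444) = −0.5·(-0.216223) − 0.25·(-0.057159) = 0.1224.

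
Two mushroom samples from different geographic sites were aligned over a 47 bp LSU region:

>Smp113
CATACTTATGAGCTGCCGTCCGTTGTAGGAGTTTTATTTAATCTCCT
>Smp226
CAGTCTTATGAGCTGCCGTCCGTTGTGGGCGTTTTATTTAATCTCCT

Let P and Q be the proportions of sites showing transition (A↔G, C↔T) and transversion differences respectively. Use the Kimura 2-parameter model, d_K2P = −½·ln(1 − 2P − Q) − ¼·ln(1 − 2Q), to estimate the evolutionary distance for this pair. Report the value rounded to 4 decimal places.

Mismatches occur at site 3 (T/G, transversion), site 4 (A/T, transversion), site 27 (A/G, transition), site 30 (A/C, transversion).
Of the 4 differences, 1 transition and 3 transversions over 47 sites: P = 1/47 = 0.021277, Q = 3/47 = 0.063830.
d = −0.5·ln(0.893616) − 0.25·ln(0.872340) = −0.5·(-0.112479) − 0.25·(-0.136576) = 0.0904.

0.0904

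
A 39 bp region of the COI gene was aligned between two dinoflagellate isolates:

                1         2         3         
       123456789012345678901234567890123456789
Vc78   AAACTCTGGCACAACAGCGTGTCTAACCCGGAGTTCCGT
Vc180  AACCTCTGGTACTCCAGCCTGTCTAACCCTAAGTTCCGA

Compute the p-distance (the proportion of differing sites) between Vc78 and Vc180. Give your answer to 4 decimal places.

Mismatches occur at site 3 (A↔C), site 10 (C↔T), site 13 (A↔T), site 14 (A↔C), site 19 (G↔C), site 30 (G↔T), site 31 (G↔A), site 39 (T↔A).
There are 8 differences over 39 sites, so p = 8/39 = 0.2051.

0.2051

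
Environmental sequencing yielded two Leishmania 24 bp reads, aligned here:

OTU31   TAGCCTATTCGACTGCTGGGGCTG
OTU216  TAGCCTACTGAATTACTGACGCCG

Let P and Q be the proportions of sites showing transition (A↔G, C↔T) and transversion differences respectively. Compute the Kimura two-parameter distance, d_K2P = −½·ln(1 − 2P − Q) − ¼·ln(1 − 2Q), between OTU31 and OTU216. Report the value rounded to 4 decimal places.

Differing sites — 8:T/C (Ti); 10:C/G (Tv); 11:G/A (Ti); 13:C/T (Ti); 15:G/A (Ti); 19:G/A (Ti); 20:G/C (Tv); 23:T/C (Ti).
Of the 8 differences, 6 transitions and 2 transversions over 24 sites: P = 6/24 = 0.250000, Q = 2/24 = 0.083333.
d = −0.5·ln(0.416667) − 0.25·ln(0.833334) = −0.5·(-0.875468) − 0.25·(-0.182321) = 0.4833.

0.4833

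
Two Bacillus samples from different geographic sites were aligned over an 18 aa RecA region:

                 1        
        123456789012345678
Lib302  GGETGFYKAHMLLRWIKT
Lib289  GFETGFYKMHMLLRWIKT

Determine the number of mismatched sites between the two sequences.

2

Mismatches occur at site 2 (G/F), site 9 (A/M).
That gives 2 mismatches out of 18 aligned sites, so the Hamming distance is 2.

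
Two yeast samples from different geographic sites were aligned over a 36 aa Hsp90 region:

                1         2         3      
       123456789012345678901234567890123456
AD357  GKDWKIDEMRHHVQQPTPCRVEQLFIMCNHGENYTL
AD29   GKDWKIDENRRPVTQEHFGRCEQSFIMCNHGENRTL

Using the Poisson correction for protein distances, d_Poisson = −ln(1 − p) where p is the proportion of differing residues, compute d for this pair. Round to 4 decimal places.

The sequences differ at positions 9 (M/N), 11 (H/R), 12 (H/P), 14 (Q/T), 16 (P/E), 17 (T/H), 18 (P/F), 19 (C/G), 21 (V/C), 24 (L/S), 34 (Y/R).
p = 11/36 = 0.305556.
d = −ln(1 − 0.305556) = −ln(0.694444) = 0.3646.

0.3646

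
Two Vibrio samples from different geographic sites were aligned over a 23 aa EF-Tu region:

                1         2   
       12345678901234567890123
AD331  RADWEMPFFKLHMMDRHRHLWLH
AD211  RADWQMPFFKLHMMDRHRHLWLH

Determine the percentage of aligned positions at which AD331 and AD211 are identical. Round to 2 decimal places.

95.65%

The sequences differ at position 5 (E/Q).
22 of the 23 sites match, so the percent identity is 22/23 × 100 = 95.65%.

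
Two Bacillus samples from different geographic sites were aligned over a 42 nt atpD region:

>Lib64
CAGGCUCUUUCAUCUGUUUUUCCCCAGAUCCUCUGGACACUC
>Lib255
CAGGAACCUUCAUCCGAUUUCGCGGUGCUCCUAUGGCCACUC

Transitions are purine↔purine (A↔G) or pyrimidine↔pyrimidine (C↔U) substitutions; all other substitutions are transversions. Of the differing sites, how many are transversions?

10

The sequences differ at positions 5 (C/A, transversion), 6 (U/A, transversion), 8 (U/C, transition), 15 (U/C, transition), 17 (U/A, transversion), 21 (U/C, transition), 22 (C/G, transversion), 24 (C/G, transversion), 25 (C/G, transversion), 26 (A/U, transversion), 28 (A/C, transversion), 33 (C/A, transversion), 37 (A/C, transversion).
Of the 13 differences, 3 transitions and 10 transversions, so the answer is 10.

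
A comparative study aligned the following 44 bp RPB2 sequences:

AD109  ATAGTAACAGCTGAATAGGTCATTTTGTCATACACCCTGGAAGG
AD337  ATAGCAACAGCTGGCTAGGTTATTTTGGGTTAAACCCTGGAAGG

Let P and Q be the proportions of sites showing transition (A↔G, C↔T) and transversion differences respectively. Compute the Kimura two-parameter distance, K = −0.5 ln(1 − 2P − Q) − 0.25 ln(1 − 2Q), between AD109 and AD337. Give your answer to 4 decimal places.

0.2083

Mismatches occur at site 5 (T→C, transition), site 14 (A→G, transition), site 15 (A→C, transversion), site 21 (C→T, transition), site 28 (T→G, transversion), site 29 (C→G, transversion), site 30 (A→T, transversion), site 33 (C→A, transversion).
Of the 8 differences, 3 transitions and 5 transversions over 44 sites: P = 3/44 = 0.068182, Q = 5/44 = 0.113636.
d = −0.5·ln(0.750000) − 0.25·ln(0.772728) = −0.5·(-0.287682) − 0.25·(-0.257828) = 0.2083.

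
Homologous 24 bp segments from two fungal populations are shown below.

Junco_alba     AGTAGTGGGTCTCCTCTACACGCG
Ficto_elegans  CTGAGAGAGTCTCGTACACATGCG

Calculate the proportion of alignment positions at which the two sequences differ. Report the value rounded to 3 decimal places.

Mismatches occur at site 1 (A/C), site 2 (G/T), site 3 (T/G), site 6 (T/A), site 8 (G/A), site 14 (C/G), site 16 (C/A), site 17 (T/C), site 21 (C/T).
There are 9 differences over 24 sites, so p = 9/24 = 0.375.

0.375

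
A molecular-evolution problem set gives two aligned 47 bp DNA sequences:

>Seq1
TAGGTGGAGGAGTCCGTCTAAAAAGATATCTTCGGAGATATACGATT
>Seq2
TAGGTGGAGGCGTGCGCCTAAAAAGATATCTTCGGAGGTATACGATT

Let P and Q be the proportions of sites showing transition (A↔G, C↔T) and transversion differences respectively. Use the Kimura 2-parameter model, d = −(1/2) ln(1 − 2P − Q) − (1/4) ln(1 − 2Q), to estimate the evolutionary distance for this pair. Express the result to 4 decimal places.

The sequences differ at positions 11 (A/C, transversion), 14 (C/G, transversion), 17 (T/C, transition), 38 (A/G, transition).
Of the 4 differences, 2 transitions and 2 transversions over 47 sites: P = 2/47 = 0.042553, Q = 2/47 = 0.042553.
d = −0.5·ln(0.872341) − 0.25·ln(0.914894) = −0.5·(-0.136575) − 0.25·(-0.088947) = 0.0905.

0.0905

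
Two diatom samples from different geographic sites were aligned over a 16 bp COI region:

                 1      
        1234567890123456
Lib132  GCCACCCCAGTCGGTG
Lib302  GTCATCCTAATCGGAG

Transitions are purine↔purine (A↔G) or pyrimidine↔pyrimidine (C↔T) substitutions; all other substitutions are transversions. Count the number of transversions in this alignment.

1

Differing sites — 2:C/T (Ti); 5:C/T (Ti); 8:C/T (Ti); 10:G/A (Ti); 15:T/A (Tv).
Of the 5 differences, 4 transitions and 1 transversion, so the answer is 1.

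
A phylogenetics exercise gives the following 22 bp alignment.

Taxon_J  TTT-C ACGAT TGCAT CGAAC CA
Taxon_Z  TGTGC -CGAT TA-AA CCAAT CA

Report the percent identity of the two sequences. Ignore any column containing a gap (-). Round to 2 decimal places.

73.68%

Excluding the 3 gap columns leaves 19 comparable sites.
Differing sites — 2:T/G; 12:G/A; 15:T/A; 17:G/C; 20:C/T.
14 of the 19 comparable sites match, so the percent identity is 14/19 × 100 = 73.68%.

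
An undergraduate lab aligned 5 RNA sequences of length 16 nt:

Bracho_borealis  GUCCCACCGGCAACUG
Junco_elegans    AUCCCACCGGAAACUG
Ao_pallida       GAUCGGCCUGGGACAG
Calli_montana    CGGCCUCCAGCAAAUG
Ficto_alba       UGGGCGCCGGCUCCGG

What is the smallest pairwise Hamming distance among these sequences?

Pairwise Hamming distances:
  Bracho_borealis vs Junco_elegans: 2
  Bracho_borealis vs Ao_pallida: 8
  Bracho_borealis vs Calli_montana: 6
  Bracho_borealis vs Ficto_alba: 8
  Junco_elegans vs Ao_pallida: 9
  Junco_elegans vs Calli_montana: 7
  Junco_elegans vs Ficto_alba: 9
  Ao_pallida vs Calli_montana: 10
  Ao_pallida vs Ficto_alba: 10
  Calli_montana vs Ficto_alba: 8
The smallest is 2, between Bracho_borealis and Junco_elegans.

2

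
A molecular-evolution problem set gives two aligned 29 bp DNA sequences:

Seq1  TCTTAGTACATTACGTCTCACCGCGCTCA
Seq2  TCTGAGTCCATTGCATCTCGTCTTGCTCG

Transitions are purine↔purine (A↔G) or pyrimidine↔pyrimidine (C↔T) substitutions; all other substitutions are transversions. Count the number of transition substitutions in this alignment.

6

Differing sites — 4:T/G (Tv); 8:A/C (Tv); 13:A/G (Ti); 15:G/A (Ti); 20:A/G (Ti); 21:C/T (Ti); 23:G/T (Tv); 24:C/T (Ti); 29:A/G (Ti).
Of the 9 differences, 6 transitions and 3 transversions, so the answer is 6.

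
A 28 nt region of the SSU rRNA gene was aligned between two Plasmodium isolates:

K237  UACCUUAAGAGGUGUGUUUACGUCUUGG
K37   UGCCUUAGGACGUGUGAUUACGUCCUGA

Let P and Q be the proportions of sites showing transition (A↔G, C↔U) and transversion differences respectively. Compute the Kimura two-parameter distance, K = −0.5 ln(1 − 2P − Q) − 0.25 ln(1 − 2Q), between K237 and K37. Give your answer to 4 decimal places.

The sequences differ at positions 2 (A/G, transition), 8 (A/G, transition), 11 (G/C, transversion), 17 (U/A, transversion), 25 (U/C, transition), 28 (G/A, transition).
Of the 6 differences, 4 transitions and 2 transversions over 28 sites: P = 4/28 = 0.142857, Q = 2/28 = 0.071429.
d = −0.5·ln(0.642857) − 0.25·ln(0.857142) = −0.5·(-0.441833) − 0.25·(-0.154152) = 0.2595.

0.2595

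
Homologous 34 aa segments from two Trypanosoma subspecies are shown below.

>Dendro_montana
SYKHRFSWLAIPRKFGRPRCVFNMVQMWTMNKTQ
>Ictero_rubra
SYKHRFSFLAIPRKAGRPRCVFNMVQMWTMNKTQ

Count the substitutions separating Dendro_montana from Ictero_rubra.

2

Differing sites — 8:W/F; 15:F/A.
That gives 2 mismatches out of 34 aligned sites, so the Hamming distance is 2.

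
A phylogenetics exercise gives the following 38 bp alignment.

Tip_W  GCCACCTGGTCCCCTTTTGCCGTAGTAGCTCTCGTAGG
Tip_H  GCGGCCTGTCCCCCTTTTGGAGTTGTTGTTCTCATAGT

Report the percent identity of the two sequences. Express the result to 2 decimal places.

71.05%

Differing sites — 3:C/G; 4:A/G; 9:G/T; 10:T/C; 20:C/G; 21:C/A; 24:A/T; 27:A/T; 29:C/T; 34:G/A; 38:G/T.
27 of the 38 sites match, so the percent identity is 27/38 × 100 = 71.05%.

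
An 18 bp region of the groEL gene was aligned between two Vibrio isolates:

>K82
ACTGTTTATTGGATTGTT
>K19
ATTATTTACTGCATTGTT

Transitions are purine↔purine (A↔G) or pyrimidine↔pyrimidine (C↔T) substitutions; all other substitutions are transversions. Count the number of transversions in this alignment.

The sequences differ at positions 2 (C/T, transition), 4 (G/A, transition), 9 (T/C, transition), 12 (G/C, transversion).
Of the 4 differences, 3 transitions and 1 transversion, so the answer is 1.

1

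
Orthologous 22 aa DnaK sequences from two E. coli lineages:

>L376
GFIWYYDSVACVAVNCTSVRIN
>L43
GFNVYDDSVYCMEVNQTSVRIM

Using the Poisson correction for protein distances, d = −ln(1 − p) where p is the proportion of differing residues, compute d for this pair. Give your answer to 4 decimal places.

Differing sites — 3:I/N; 4:W/V; 6:Y/D; 10:A/Y; 12:V/M; 13:A/E; 16:C/Q; 22:N/M.
p = 8/22 = 0.363636.
d = −ln(1 − 0.363636) = −ln(0.636364) = 0.4520.

0.4520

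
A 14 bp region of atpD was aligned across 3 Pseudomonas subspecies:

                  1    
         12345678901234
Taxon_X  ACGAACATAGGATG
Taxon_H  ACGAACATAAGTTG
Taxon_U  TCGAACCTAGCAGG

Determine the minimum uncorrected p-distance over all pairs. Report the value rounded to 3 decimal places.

0.143

Pairwise Hamming distances:
  Taxon_X vs Taxon_H: 2
  Taxon_X vs Taxon_U: 4
  Taxon_H vs Taxon_U: 6
The smallest is 2 mismatches, between Taxon_X and Taxon_H; p = 2/14 = 0.143.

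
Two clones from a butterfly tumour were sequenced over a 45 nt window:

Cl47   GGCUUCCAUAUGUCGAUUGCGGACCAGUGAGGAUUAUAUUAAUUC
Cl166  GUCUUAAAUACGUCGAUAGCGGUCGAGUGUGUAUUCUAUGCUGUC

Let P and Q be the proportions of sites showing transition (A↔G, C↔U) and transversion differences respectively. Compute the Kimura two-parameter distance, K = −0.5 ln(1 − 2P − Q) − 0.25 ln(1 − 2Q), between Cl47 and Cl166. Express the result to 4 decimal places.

Differing sites — 2:G/U (Tv); 6:C/A (Tv); 7:C/A (Tv); 11:U/C (Ti); 18:U/A (Tv); 23:A/U (Tv); 25:C/G (Tv); 30:A/U (Tv); 32:G/U (Tv); 36:A/C (Tv); 40:U/G (Tv); 41:A/C (Tv); 42:A/U (Tv); 43:U/G (Tv).
Of the 14 differences, 1 transition and 13 transversions over 45 sites: P = 1/45 = 0.022222, Q = 13/45 = 0.288889.
d = −0.5·ln(0.666667) − 0.25·ln(0.422222) = −0.5·(-0.405465) − 0.25·(-0.862224) = 0.4183.

0.4183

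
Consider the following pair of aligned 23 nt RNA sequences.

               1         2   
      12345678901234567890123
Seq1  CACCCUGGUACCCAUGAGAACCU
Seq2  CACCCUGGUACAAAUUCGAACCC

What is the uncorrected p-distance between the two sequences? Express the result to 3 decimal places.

Mismatches occur at site 12 (C→A), site 13 (C→A), site 16 (G→U), site 17 (A→C), site 23 (U→C).
There are 5 differences over 23 sites, so p = 5/23 = 0.217.

0.217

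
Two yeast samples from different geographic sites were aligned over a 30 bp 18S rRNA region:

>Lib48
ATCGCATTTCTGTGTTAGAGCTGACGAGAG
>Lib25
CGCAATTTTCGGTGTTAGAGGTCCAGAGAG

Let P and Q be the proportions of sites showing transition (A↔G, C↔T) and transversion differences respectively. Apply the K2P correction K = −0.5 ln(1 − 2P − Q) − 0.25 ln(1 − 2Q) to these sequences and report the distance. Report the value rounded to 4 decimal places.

0.4575

Mismatches occur at site 1 (A↔C, transversion), site 2 (T↔G, transversion), site 4 (G↔A, transition), site 5 (C↔A, transversion), site 6 (A↔T, transversion), site 11 (T↔G, transversion), site 21 (C↔G, transversion), site 23 (G↔C, transversion), site 24 (A↔C, transversion), site 25 (C↔A, transversion).
Of the 10 differences, 1 transition and 9 transversions over 30 sites: P = 1/30 = 0.033333, Q = 9/30 = 0.300000.
d = −0.5·ln(0.633334) − 0.25·ln(0.400000) = −0.5·(-0.456757) − 0.25·(-0.916291) = 0.4575.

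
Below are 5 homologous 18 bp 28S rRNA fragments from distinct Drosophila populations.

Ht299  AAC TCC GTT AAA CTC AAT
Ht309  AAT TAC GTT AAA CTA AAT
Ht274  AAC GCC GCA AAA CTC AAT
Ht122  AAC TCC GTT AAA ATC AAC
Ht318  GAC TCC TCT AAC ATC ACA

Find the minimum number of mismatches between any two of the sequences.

Pairwise Hamming distances:
  Ht299 vs Ht309: 3
  Ht299 vs Ht274: 3
  Ht299 vs Ht122: 2
  Ht299 vs Ht318: 7
  Ht309 vs Ht274: 6
  Ht309 vs Ht122: 5
  Ht309 vs Ht318: 10
  Ht274 vs Ht122: 5
  Ht274 vs Ht318: 8
  Ht122 vs Ht318: 6
The smallest is 2, between Ht299 and Ht122.

2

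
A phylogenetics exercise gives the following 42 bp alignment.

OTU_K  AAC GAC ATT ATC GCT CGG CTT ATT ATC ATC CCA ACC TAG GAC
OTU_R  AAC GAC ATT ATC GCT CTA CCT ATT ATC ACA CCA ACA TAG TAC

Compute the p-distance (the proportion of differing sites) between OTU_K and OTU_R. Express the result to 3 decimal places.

Mismatches occur at site 17 (G↔T), site 18 (G↔A), site 20 (T↔C), site 29 (T↔C), site 30 (C↔A), site 36 (C↔A), site 40 (G↔T).
There are 7 differences over 42 sites, so p = 7/42 = 0.167.

0.167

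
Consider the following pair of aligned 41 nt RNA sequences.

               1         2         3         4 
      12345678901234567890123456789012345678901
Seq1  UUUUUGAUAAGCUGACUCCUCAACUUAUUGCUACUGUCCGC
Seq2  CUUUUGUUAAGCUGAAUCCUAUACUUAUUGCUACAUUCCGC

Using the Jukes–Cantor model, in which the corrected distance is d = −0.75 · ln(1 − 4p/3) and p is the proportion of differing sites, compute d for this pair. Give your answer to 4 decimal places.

The sequences differ at positions 1 (U/C), 7 (A/U), 16 (C/A), 21 (C/A), 22 (A/U), 35 (U/A), 36 (G/U).
p = 7/41 = 0.170732.
d = −0.75 · ln(1 − (4/3)·0.170732) = −0.75 · ln(0.772357) = −0.75 · (-0.258308) = 0.1937.

0.1937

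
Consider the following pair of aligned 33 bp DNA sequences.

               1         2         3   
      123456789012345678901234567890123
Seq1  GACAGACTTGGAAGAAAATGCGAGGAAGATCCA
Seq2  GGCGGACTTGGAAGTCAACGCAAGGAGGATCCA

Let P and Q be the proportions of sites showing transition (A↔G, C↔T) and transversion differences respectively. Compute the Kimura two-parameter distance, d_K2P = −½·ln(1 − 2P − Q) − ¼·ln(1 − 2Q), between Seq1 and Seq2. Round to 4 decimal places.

Mismatches occur at site 2 (A→G, transition), site 4 (A→G, transition), site 15 (A→T, transversion), site 16 (A→C, transversion), site 19 (T→C, transition), site 22 (G→A, transition), site 27 (A→G, transition).
Of the 7 differences, 5 transitions and 2 transversions over 33 sites: P = 5/33 = 0.151515, Q = 2/33 = 0.060606.
d = −0.5·ln(0.636364) − 0.25·ln(0.878788) = −0.5·(-0.451985) − 0.25·(-0.129212) = 0.2583.

0.2583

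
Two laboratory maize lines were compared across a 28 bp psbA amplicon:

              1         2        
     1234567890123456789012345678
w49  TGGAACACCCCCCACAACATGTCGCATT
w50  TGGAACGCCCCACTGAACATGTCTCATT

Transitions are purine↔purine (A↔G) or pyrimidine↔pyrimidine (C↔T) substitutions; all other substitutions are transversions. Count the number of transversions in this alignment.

Mismatches occur at site 7 (A↔G, transition), site 12 (C↔A, transversion), site 14 (A↔T, transversion), site 15 (C↔G, transversion), site 24 (G↔T, transversion).
Of the 5 differences, 1 transition and 4 transversions, so the answer is 4.

4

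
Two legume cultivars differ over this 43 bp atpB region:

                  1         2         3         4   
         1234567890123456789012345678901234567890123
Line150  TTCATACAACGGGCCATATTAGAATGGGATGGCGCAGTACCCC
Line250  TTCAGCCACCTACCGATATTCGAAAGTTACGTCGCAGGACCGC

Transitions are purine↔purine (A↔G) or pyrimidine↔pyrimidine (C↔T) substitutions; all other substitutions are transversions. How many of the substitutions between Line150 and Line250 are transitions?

2

Differing sites — 5:T/G (Tv); 6:A/C (Tv); 9:A/C (Tv); 11:G/T (Tv); 12:G/A (Ti); 13:G/C (Tv); 15:C/G (Tv); 21:A/C (Tv); 25:T/A (Tv); 27:G/T (Tv); 28:G/T (Tv); 30:T/C (Ti); 32:G/T (Tv); 38:T/G (Tv); 42:C/G (Tv).
Of the 15 differences, 2 transitions and 13 transversions, so the answer is 2.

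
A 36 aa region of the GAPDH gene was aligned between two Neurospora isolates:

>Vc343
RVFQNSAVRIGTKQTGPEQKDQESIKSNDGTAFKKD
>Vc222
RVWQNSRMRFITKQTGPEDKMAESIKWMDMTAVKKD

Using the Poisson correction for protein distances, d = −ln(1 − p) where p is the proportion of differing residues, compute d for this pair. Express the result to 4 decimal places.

The sequences differ at positions 3 (F/W), 7 (A/R), 8 (V/M), 10 (I/F), 11 (G/I), 19 (Q/D), 21 (D/M), 22 (Q/A), 27 (S/W), 28 (N/M), 30 (G/M), 33 (F/V).
p = 12/36 = 0.333333.
d = −ln(1 − 0.333333) = −ln(0.666667) = 0.4055.

0.4055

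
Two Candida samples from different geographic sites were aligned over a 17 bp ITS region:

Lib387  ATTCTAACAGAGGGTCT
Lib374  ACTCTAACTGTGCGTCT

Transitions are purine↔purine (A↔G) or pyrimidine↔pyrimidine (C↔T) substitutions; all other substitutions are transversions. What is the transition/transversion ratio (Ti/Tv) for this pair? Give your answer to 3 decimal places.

Differing sites — 2:T/C (Ti); 9:A/T (Tv); 11:A/T (Tv); 13:G/C (Tv).
Of the 4 differences, 1 transition and 3 transversions, so Ti/Tv = 1/3 = 0.333.

0.333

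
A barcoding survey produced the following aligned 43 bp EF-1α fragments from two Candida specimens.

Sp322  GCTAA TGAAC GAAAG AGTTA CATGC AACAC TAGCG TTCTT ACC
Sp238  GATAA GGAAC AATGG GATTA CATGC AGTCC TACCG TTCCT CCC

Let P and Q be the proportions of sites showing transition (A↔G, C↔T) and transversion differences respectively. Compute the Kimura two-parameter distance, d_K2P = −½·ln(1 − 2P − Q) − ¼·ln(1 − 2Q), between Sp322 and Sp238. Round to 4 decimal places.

The sequences differ at positions 2 (C/A, transversion), 6 (T/G, transversion), 11 (G/A, transition), 13 (A/T, transversion), 14 (A/G, transition), 16 (A/G, transition), 17 (G/A, transition), 27 (A/G, transition), 28 (C/T, transition), 29 (A/C, transversion), 33 (G/C, transversion), 39 (T/C, transition), 41 (A/C, transversion).
Of the 13 differences, 7 transitions and 6 transversions over 43 sites: P = 7/43 = 0.162791, Q = 6/43 = 0.139535.
d = −0.5·ln(0.534883) − 0.25·ln(0.720930) = −0.5·(-0.625707) − 0.25·(-0.327213) = 0.3947.

0.3947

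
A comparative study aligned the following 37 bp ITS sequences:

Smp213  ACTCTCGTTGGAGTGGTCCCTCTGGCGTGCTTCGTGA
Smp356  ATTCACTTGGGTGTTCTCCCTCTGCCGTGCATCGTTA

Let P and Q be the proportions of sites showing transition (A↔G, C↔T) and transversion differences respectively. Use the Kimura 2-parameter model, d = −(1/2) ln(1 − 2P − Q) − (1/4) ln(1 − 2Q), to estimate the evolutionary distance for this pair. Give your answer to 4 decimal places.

Differing sites — 2:C/T (Ti); 5:T/A (Tv); 7:G/T (Tv); 9:T/G (Tv); 12:A/T (Tv); 15:G/T (Tv); 16:G/C (Tv); 25:G/C (Tv); 31:T/A (Tv); 36:G/T (Tv).
Of the 10 differences, 1 transition and 9 transversions over 37 sites: P = 1/37 = 0.027027, Q = 9/37 = 0.243243.
d = −0.5·ln(0.702703) − 0.25·ln(0.513514) = −0.5·(-0.352821) − 0.25·(-0.666478) = 0.3430.

0.3430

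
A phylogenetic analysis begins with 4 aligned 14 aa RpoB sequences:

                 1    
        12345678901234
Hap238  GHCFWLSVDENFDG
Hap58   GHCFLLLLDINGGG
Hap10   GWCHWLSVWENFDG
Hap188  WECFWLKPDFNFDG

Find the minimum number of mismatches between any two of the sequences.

3

Pairwise Hamming distances:
  Hap238 vs Hap58: 6
  Hap238 vs Hap10: 3
  Hap238 vs Hap188: 5
  Hap58 vs Hap10: 9
  Hap58 vs Hap188: 8
  Hap10 vs Hap188: 7
The smallest is 3, between Hap238 and Hap10.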